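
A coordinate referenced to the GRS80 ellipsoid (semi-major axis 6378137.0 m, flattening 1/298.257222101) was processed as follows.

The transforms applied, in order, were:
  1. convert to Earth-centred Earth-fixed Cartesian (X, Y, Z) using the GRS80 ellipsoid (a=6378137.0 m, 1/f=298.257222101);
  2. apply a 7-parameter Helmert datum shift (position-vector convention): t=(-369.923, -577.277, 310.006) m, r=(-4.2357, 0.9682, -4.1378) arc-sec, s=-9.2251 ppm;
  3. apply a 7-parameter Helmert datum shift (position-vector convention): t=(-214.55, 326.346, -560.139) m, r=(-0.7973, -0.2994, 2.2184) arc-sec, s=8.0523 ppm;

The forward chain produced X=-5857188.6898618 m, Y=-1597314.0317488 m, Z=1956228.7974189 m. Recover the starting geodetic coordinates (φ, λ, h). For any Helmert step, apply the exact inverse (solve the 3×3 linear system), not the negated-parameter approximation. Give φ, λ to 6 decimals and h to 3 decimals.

start: X=-5857188.6899, Y=-1597314.0317, Z=1956228.7974 m
→ Helmert⁻¹: X=-5856941.3199, Y=-1597572.0849, Z=1956775.5061
→ Helmert⁻¹: X=-5856602.5680, Y=-1597167.2032, Z=1956423.2600
→ geod (Bowring, a=6378137.000): φ=17.97597300°, λ=-164.74568300°, h=1840.8400 m

φ=17.975973°, λ=-164.745683°, h=1840.840 m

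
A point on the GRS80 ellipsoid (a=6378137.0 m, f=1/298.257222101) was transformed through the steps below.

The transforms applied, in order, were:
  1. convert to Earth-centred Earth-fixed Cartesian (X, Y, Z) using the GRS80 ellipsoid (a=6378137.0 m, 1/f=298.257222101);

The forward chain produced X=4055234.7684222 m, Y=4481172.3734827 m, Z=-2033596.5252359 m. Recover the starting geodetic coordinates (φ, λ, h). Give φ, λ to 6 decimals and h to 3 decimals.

start: X=4055234.7684, Y=4481172.3735, Z=-2033596.5252 m
→ geod (Bowring, a=6378137.000): φ=-18.71389900°, λ=47.85649500°, h=673.0790 m

φ=-18.713899°, λ=47.856495°, h=673.079 m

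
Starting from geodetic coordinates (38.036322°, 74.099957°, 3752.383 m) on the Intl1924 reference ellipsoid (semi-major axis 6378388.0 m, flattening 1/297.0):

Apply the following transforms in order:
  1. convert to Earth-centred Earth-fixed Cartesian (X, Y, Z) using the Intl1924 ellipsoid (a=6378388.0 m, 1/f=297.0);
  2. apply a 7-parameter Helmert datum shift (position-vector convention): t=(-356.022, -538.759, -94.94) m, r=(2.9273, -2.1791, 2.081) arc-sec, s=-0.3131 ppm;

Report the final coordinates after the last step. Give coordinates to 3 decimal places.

start: φ=38.036322°, λ=74.099957°, h=3752.383 m
→ ECEF (a=6378388.000, f=1/297.0): X=1378875.0848, Y=4840564.8066, Z=3910995.7543
→ Helmert 7p (PV): X=1378428.4768, Y=4839982.9389, Z=3910982.8540

X=1378428.477 m, Y=4839982.939 m, Z=3910982.854 m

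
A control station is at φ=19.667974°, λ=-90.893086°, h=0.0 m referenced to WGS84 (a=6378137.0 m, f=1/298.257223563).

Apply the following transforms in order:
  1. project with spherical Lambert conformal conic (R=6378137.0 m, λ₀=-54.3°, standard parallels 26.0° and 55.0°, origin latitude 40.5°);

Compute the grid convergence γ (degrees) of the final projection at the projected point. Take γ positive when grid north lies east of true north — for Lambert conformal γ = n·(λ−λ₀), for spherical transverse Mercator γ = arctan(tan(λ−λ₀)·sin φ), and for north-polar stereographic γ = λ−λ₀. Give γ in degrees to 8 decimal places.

start: φ=19.667974°, λ=-90.893086°, h=0.000 m
→ into lcc (λ₀=-54.3°): φ=19.66797400°, λ−λ₀=-36.59308600°
convergence γ = -24.02883655°

-24.02883655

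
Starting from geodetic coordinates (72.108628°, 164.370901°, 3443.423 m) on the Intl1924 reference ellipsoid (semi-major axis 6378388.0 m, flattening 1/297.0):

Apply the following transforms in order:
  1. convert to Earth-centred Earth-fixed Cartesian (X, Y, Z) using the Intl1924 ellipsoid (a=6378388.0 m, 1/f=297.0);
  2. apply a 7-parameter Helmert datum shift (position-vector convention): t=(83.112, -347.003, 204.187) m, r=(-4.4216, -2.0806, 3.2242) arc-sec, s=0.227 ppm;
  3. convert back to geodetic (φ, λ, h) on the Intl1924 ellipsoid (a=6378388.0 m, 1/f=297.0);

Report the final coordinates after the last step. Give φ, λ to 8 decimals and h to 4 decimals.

φ=72.10978600°, λ=164.37772034°, h=3585.6816 m

start: φ=72.108628°, λ=164.370901°, h=3443.423 m
→ ECEF (a=6378388.000, f=1/297.0): X=-1893863.5060, Y=529813.1628, Z=6050841.6660
→ Helmert 7p (PV): X=-1893850.1407, Y=529566.3854, Z=6051016.7657
→ geod (Bowring, a=6378388.000): φ=72.10978600°, λ=164.37772034°, h=3585.6816 m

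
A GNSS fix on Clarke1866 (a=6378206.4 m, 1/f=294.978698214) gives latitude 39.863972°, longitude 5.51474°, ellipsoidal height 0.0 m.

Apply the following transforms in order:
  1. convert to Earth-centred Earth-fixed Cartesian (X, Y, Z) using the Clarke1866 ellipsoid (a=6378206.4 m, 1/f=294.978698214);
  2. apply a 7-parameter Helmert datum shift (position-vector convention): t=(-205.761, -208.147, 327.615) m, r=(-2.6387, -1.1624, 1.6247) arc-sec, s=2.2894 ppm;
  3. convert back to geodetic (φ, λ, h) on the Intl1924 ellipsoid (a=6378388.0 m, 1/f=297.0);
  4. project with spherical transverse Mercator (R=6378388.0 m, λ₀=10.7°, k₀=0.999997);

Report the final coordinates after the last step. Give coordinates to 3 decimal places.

start: φ=39.863972°, λ=5.514740°, h=0.000 m
→ ECEF (a=6378206.400, f=1/294.978698214): X=4879839.3192, Y=471142.1493, Z=4066206.3753
→ Helmert 7p (PV): X=4879618.1040, Y=471025.5365, Z=4066564.7725
→ geod (Bowring, a=6378388.000): φ=39.86648752°, λ=5.51363186°, h=-189.5726 m
→ tm (R=6378388.0, λ₀=10.7°): E=-443257.9892, N=4450957.1317

E=-443257.989 m, N=4450957.132 m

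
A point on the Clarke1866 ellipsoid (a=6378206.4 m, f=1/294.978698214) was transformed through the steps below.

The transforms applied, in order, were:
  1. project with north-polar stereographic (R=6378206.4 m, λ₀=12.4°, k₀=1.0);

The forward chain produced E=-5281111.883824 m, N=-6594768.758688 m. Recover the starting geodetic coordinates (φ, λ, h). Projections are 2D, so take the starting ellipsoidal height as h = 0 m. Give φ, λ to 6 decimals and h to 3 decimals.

start: E=-5281111.8838, N=-6594768.7587 m
→ stereo⁻¹: φ=22.96596800°, λ=-26.28785800°

φ=22.965968°, λ=-26.287858°, h=0.000 m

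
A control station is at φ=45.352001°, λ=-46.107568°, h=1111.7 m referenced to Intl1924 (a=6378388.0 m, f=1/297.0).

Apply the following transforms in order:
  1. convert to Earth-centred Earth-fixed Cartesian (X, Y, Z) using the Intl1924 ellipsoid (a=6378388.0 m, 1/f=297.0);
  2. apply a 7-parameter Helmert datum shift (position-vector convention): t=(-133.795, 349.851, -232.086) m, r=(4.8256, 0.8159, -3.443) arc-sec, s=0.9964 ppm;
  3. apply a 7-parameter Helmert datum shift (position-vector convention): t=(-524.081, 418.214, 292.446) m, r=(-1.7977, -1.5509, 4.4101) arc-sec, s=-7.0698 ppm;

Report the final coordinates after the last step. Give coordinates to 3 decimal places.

X=3112847.680 m, Y=-3235551.028 m, Z=4515794.016 m

start: φ=45.352001°, λ=-46.107568°, h=1111.700 m
→ ECEF (a=6378388.000, f=1/297.0): X=3113525.3838, Y=-3236287.0470, Z=4515797.4968
→ Helmert 7p (PV): X=3113358.5332, Y=-3236098.0401, Z=4515481.8810
→ Helmert 7p (PV): X=3112847.6796, Y=-3235551.0276, Z=4515794.0165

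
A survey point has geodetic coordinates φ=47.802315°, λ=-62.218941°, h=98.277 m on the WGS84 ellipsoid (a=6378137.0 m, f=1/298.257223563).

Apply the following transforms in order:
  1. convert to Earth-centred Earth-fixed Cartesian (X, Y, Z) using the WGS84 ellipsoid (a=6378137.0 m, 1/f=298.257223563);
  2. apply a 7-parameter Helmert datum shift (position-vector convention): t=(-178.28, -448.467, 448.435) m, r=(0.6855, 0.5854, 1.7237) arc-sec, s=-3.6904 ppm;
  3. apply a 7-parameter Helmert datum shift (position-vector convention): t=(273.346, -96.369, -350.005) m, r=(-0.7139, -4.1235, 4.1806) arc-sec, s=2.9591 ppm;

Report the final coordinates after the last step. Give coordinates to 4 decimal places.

X=2000641.2164 m, Y=-3797849.4539 m, Z=4702343.1394 m

start: φ=47.802315°, λ=-62.218941°, h=98.277 m
→ ECEF (a=6378137.000, f=1/298.257223563): X=2000519.5725, Y=-3797365.3044, Z=4702213.3098
→ Helmert 7p (PV): X=2000378.9885, Y=-3797798.6672, Z=4702626.0940
→ Helmert 7p (PV): X=2000641.2164, Y=-3797849.4539, Z=4702343.1394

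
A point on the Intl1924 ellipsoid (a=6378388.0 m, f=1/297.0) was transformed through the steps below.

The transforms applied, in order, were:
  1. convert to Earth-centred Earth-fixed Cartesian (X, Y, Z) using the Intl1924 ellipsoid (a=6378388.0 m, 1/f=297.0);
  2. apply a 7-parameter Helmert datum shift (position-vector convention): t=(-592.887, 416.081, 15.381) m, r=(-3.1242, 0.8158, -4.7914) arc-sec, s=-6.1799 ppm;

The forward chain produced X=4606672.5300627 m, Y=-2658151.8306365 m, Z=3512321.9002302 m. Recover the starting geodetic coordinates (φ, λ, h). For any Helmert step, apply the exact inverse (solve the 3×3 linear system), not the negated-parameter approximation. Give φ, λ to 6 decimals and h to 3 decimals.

φ=33.614252°, λ=-29.985826°, h=2453.565 m

start: X=4606672.5301, Y=-2658151.8306, Z=3512321.9002 m
→ Helmert⁻¹: X=4607341.7541, Y=-2658530.5151, Z=3512306.1800
→ geod (Bowring, a=6378388.000): φ=33.61425200°, λ=-29.98582600°, h=2453.5650 m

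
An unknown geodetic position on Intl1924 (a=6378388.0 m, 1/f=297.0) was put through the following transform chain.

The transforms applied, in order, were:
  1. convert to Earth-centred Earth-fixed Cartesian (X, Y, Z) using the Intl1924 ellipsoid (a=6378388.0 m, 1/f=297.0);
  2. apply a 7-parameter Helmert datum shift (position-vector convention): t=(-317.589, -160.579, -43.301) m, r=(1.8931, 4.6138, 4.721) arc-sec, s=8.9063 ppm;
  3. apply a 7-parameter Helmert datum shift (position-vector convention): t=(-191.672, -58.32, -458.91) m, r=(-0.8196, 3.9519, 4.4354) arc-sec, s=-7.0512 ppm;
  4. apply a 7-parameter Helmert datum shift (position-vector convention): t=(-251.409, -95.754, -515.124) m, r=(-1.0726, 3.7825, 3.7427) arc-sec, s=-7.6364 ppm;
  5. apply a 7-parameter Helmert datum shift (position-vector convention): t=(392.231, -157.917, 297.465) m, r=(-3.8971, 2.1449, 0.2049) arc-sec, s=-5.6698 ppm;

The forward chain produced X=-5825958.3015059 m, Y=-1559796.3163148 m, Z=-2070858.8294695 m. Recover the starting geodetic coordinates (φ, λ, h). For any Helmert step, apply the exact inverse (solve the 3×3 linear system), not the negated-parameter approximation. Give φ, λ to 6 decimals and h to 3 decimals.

start: X=-5825958.3015, Y=-1559796.3163, Z=-2070858.8295 m
→ Helmert⁻¹: X=-5826363.5777, Y=-1559602.3207, Z=-2071258.0912
→ Helmert⁻¹: X=-5826146.9792, Y=-1559401.9909, Z=-2070873.7297
→ Helmert⁻¹: X=-5825990.2458, Y=-1559221.1601, Z=-2070547.2366
→ Helmert⁻¹: X=-5825610.1371, Y=-1558932.3629, Z=-2070601.4965
→ geod (Bowring, a=6378388.000): φ=-19.06891800°, λ=-165.01867700°, h=45.3280 m

φ=-19.068918°, λ=-165.018677°, h=45.328 m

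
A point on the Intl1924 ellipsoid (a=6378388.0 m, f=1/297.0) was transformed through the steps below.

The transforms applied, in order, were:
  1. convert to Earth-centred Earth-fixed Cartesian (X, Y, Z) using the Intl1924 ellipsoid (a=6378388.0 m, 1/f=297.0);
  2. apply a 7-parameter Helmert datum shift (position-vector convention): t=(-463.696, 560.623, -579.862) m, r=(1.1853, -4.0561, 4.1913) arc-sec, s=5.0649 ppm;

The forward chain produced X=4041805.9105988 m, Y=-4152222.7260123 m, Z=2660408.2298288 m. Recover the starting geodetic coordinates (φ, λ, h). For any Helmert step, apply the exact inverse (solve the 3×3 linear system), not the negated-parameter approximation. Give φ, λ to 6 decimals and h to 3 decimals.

φ=24.809100°, λ=-45.773299°, h=2356.701 m

start: X=4041805.9106, Y=-4152222.7260, Z=2660408.2298 m
→ Helmert⁻¹: X=4042217.0733, Y=-4152829.1626, Z=2660918.9902
→ geod (Bowring, a=6378388.000): φ=24.80910000°, λ=-45.77329900°, h=2356.7010 m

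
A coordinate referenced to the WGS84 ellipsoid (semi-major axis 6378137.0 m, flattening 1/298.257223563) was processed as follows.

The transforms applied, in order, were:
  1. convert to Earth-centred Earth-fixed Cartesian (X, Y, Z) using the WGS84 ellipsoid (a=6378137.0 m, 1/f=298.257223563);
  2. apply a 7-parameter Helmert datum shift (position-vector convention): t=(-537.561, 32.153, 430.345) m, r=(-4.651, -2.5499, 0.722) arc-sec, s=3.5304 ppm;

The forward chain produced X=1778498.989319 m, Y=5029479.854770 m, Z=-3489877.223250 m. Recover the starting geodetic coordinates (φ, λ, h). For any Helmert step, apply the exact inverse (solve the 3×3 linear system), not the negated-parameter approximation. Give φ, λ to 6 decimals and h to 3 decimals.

φ=-33.370198°, λ=70.520607°, h=3424.578 m

start: X=1778498.9893, Y=5029479.8548, Z=-3489877.2233 m
→ Helmert⁻¹: X=1779004.7279, Y=5029502.4182, Z=-3490203.8300
→ geod (Bowring, a=6378137.000): φ=-33.37019800°, λ=70.52060700°, h=3424.5780 m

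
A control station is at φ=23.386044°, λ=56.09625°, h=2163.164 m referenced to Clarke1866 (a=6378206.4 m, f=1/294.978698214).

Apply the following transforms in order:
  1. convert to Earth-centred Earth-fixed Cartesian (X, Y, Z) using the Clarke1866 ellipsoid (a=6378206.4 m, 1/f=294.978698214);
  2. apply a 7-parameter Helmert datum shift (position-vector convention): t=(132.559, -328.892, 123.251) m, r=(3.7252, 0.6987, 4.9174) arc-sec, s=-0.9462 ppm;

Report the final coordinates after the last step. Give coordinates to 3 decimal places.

start: φ=23.386044°, λ=56.096250°, h=2163.164 m
→ ECEF (a=6378206.400, f=1/294.978698214): X=3268344.7173, Y=4863122.4726, Z=2516729.7761
→ Helmert 7p (PV): X=3268366.7711, Y=4862821.4443, Z=2516927.4039

X=3268366.771 m, Y=4862821.444 m, Z=2516927.404 m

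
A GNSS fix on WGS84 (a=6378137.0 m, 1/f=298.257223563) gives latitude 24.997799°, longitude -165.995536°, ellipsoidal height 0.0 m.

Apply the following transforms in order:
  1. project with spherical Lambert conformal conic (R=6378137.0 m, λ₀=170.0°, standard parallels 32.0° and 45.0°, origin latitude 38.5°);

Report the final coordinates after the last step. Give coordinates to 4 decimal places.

start: φ=24.997799°, λ=-165.995536°, h=0.000 m
→ lcc (R=6378137.0, λ₀=170.0°): E=2443668.5265, N=-1185910.4607

E=2443668.5265 m, N=-1185910.4607 m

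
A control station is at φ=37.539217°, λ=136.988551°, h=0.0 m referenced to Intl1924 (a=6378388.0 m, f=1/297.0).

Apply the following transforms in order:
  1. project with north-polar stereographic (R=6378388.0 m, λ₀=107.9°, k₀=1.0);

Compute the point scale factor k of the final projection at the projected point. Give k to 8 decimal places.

1.24277303

start: φ=37.539217°, λ=136.988551°, h=0.000 m
→ into stereo (λ₀=107.9°): φ=37.53921700°, λ−λ₀=29.08855100°
scale k = 1.24277303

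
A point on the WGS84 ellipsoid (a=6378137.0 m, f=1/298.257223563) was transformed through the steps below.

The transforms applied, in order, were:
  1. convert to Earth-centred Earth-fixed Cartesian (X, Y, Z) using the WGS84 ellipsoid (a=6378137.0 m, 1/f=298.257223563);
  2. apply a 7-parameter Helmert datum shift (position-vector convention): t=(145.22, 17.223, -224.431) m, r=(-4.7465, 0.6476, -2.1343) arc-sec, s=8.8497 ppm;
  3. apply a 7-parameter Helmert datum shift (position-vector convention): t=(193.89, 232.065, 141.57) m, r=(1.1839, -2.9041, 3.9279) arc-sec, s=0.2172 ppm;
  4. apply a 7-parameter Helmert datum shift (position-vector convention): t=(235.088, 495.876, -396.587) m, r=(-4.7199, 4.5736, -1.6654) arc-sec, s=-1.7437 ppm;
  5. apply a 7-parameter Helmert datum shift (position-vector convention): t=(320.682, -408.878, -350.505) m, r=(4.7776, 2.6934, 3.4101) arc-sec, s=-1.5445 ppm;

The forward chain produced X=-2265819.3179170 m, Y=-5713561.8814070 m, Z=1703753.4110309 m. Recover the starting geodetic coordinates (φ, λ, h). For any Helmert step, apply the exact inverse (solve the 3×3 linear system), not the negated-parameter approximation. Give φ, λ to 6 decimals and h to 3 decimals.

start: X=-2265819.3179, Y=-5713561.8814, Z=1703753.4110 m
→ Helmert⁻¹: X=-2266260.2058, Y=-5713084.8865, Z=1704209.2844
→ Helmert⁻¹: X=-2266490.9064, Y=-5713648.0270, Z=1704427.8440
→ Helmert⁻¹: X=-2266769.1161, Y=-5713825.9024, Z=1704350.6144
→ Helmert⁻¹: X=-2266840.5027, Y=-5713855.2375, Z=1704421.3581
→ geod (Bowring, a=6378137.000): φ=15.59659100°, λ=-111.63956300°, h=2406.1480 m

φ=15.596591°, λ=-111.639563°, h=2406.148 m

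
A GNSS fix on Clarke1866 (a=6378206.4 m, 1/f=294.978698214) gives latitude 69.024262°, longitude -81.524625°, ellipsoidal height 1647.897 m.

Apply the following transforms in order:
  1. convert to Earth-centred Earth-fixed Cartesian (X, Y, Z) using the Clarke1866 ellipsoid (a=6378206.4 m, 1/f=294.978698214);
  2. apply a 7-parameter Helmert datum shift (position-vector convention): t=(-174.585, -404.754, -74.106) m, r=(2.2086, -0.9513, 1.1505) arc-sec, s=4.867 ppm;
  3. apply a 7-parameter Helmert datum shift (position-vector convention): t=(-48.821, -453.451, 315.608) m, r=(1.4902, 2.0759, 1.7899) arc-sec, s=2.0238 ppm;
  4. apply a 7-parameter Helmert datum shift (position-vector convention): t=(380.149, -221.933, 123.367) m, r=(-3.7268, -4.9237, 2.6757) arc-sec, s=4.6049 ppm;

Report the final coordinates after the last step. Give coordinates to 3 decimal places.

X=337708.607 m, Y=-2266661.372 m, Z=5934734.723 m

start: φ=69.024262°, λ=-81.524625°, h=1647.897 m
→ ECEF (a=6378206.400, f=1/294.978698214): X=337595.5895, Y=-2265565.1832, Z=5934295.0961
→ Helmert 7p (PV): X=337407.9152, Y=-2266042.6230, Z=5934227.1704
→ Helmert 7p (PV): X=337439.1647, Y=-2266540.6051, Z=5934535.0208
→ Helmert 7p (PV): X=337708.6070, Y=-2266661.3721, Z=5934734.7229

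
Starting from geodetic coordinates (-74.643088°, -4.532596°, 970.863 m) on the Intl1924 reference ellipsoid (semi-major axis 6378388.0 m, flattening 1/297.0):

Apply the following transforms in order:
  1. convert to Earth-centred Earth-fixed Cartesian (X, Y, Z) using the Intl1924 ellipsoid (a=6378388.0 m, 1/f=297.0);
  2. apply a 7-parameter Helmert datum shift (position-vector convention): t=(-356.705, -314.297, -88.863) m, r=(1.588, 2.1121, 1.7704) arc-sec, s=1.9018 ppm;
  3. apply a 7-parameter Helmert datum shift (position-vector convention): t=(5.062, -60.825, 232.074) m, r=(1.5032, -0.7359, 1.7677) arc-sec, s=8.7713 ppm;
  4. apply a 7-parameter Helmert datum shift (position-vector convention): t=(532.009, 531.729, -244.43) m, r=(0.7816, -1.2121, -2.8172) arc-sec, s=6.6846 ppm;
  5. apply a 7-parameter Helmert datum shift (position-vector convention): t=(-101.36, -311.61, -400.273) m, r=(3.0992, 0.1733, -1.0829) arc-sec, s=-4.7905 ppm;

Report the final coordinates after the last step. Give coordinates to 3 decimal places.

start: φ=-74.643088°, λ=-4.532596°, h=970.863 m
→ ECEF (a=6378388.000, f=1/297.0): X=1689456.4083, Y=-133930.2441, Z=-6129419.1792
→ Helmert 7p (PV): X=1689041.3021, Y=-134183.1054, Z=-6129538.0299
→ Helmert 7p (PV): X=1689084.1979, Y=-134185.9613, Z=-6129354.6717
→ Helmert 7p (PV): X=1689661.6840, Y=-133654.9731, Z=-6129630.6566
→ Helmert 7p (PV): X=1689546.3780, Y=-133882.7142, Z=-6130004.9934

X=1689546.378 m, Y=-133882.714 m, Z=-6130004.993 m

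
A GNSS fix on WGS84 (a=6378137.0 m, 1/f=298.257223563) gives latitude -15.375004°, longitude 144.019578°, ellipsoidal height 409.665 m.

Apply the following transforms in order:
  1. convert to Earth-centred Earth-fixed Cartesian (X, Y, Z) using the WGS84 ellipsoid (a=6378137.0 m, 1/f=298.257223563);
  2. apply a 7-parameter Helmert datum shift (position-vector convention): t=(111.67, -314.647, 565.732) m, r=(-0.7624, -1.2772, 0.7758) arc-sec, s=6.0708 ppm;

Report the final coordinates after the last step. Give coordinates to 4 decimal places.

start: φ=-15.375004°, λ=144.019578°, h=409.665 m
→ ECEF (a=6378137.000, f=1/298.257223563): X=-4978075.9975, Y=3614185.6506, Z=-1680253.8291
→ Helmert 7p (PV): X=-4977997.7378, Y=3613868.0104, Z=-1679742.4811

X=-4977997.7378 m, Y=3613868.0104 m, Z=-1679742.4811 m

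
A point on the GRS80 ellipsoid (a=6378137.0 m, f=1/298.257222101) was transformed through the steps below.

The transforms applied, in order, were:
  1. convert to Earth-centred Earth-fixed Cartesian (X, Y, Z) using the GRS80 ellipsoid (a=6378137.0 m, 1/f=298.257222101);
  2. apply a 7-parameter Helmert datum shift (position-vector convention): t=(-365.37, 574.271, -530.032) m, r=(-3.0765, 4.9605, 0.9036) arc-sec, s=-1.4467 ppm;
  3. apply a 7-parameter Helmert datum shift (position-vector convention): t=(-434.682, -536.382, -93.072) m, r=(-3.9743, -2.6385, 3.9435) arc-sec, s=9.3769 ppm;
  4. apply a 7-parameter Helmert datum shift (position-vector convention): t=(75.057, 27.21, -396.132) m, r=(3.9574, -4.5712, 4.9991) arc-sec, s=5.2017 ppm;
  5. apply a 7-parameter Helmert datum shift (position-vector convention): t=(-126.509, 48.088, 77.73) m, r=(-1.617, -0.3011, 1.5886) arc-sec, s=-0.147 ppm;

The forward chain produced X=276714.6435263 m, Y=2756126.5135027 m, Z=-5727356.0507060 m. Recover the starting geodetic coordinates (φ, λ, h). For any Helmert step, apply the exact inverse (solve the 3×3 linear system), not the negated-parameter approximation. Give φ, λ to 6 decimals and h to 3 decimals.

start: X=276714.6435, Y=2756126.5135, Z=-5727356.0507 m
→ Helmert⁻¹: X=276854.0595, Y=2756121.5981, Z=-5727413.4203
→ Helmert⁻¹: X=276717.4355, Y=2755963.4660, Z=-5727046.5068
→ Helmert⁻¹: X=277128.9639, Y=2756579.0471, Z=-5726850.1656
→ Helmert⁻¹: X=277644.5216, Y=2756092.9561, Z=-5726280.6328
→ geod (Bowring, a=6378137.000): φ=-64.33553900°, λ=84.24751900°, h=295.7620 m

φ=-64.335539°, λ=84.247519°, h=295.762 m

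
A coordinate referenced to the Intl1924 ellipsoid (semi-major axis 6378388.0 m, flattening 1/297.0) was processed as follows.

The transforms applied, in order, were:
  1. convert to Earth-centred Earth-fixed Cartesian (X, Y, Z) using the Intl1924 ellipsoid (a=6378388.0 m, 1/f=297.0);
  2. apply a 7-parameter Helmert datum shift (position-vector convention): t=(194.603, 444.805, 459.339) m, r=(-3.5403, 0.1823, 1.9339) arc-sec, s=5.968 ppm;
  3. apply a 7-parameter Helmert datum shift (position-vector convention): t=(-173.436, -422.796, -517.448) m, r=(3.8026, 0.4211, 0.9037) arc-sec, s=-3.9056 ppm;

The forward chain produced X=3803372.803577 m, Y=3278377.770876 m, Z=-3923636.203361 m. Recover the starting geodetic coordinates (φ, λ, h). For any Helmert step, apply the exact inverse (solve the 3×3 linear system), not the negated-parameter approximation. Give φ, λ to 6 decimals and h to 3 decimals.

φ=-38.191313°, λ=40.759269°, h=2172.611 m

start: X=3803372.8036, Y=3278377.7709, Z=-3923636.2034 m
→ Helmert⁻¹: X=3803583.4691, Y=3278724.3821, Z=-3923186.7574
→ Helmert⁻¹: X=3803400.3720, Y=3278291.6960, Z=-3923563.0505
→ geod (Bowring, a=6378388.000): φ=-38.19131300°, λ=40.75926900°, h=2172.6110 m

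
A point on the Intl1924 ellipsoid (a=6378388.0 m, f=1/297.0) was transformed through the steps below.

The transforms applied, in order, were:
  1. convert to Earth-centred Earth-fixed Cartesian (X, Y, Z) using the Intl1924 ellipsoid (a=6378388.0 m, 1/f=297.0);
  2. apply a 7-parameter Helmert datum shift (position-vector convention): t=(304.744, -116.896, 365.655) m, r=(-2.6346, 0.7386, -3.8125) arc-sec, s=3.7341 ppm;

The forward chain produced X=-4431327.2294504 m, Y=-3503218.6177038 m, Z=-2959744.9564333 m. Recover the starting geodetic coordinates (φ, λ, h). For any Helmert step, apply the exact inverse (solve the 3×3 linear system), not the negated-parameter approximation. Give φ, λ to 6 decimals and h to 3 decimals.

start: X=-4431327.2295, Y=-3503218.6177, Z=-2959744.9564 m
→ Helmert⁻¹: X=-4431540.0753, Y=-3503132.7415, Z=-2960160.1719
→ geod (Bowring, a=6378388.000): φ=-27.81457400°, λ=-141.67362700°, h=3798.5830 m

φ=-27.814574°, λ=-141.673627°, h=3798.583 m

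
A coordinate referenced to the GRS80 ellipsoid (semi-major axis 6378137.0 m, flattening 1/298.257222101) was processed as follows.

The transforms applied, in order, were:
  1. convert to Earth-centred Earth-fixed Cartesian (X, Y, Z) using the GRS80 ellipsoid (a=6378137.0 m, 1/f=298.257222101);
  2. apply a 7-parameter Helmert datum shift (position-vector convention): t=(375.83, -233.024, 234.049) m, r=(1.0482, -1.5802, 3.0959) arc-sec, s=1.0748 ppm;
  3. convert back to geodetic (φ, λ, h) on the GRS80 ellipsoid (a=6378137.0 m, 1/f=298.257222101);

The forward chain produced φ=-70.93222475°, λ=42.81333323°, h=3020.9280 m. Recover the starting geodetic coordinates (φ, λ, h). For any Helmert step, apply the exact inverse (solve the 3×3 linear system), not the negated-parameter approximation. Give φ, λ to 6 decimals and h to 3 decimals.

start: φ=-70.932225°, λ=42.813333°, h=3020.928 m
→ ECEF (a=6378137.000, f=1/298.257222101): X=1533821.8468, Y=1420997.7489, Z=-6008670.7853
→ Helmert⁻¹: X=1533419.6651, Y=1421175.6935, Z=-6008917.3456
→ geod (Bowring, a=6378137.000): φ=-70.93442000°, λ=42.82440100°, h=3197.1030 m

φ=-70.934420°, λ=42.824401°, h=3197.103 m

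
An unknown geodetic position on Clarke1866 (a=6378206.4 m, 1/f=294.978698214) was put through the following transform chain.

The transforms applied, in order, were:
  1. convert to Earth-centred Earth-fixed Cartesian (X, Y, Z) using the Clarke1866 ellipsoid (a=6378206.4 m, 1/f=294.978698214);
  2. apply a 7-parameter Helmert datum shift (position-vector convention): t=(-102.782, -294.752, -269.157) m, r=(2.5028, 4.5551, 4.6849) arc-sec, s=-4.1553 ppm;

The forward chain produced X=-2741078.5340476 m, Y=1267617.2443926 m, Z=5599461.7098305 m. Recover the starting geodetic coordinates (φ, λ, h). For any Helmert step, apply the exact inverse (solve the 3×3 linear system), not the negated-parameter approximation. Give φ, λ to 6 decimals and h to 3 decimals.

start: X=-2741078.5340, Y=1267617.2444, Z=5599461.7098 m
→ Helmert⁻¹: X=-2741082.0023, Y=1268047.4693, Z=5599678.2157
→ geod (Bowring, a=6378206.400): φ=61.82212300°, λ=155.17434400°, h=785.0330 m

φ=61.822123°, λ=155.174344°, h=785.033 m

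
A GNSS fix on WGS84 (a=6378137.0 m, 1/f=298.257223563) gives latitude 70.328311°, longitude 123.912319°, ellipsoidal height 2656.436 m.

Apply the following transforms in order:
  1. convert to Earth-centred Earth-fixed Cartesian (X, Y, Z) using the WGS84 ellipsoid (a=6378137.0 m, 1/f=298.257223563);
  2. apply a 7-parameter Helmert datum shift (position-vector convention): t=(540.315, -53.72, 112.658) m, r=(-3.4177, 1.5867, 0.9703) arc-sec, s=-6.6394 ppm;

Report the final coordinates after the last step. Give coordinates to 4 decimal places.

start: φ=70.328311°, λ=123.912319°, h=2656.436 m
→ ECEF (a=6378137.000, f=1/298.257223563): X=-1201972.3096, Y=1787893.0051, Z=5985970.1424
→ Helmert 7p (PV): X=-1201386.3777, Y=1787920.9441, Z=5986022.6790

X=-1201386.3777 m, Y=1787920.9441 m, Z=5986022.6790 m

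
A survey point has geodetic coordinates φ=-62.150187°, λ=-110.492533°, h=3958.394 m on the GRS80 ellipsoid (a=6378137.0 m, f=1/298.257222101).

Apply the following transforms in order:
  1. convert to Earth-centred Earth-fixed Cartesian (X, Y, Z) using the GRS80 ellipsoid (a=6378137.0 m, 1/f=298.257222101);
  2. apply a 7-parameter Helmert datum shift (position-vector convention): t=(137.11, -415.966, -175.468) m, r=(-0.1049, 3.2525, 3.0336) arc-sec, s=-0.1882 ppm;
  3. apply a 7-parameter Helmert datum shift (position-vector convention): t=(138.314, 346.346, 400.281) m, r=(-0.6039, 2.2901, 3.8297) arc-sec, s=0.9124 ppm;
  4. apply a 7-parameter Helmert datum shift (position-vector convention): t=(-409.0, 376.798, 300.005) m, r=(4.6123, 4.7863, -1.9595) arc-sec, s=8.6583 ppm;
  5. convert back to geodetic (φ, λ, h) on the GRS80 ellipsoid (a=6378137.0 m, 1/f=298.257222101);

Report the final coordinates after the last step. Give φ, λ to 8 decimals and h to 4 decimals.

φ=-62.14990851°, λ=-110.50139702°, h=3441.5394 m

start: φ=-62.150187°, λ=-110.492533°, h=3958.394 m
→ ECEF (a=6378137.000, f=1/298.257222101): X=-1046495.5001, Y=-2800091.7597, Z=-5619853.7148
→ Helmert 7p (PV): X=-1046405.6283, Y=-2800525.4479, Z=-5620010.1994
→ Helmert 7p (PV): X=-1046278.6694, Y=-2800217.5399, Z=-5619595.2288
→ Helmert 7p (PV): X=-1046853.7322, Y=-2799729.3861, Z=-5619382.2176
→ geod (Bowring, a=6378137.000): φ=-62.14990851°, λ=-110.50139702°, h=3441.5394 m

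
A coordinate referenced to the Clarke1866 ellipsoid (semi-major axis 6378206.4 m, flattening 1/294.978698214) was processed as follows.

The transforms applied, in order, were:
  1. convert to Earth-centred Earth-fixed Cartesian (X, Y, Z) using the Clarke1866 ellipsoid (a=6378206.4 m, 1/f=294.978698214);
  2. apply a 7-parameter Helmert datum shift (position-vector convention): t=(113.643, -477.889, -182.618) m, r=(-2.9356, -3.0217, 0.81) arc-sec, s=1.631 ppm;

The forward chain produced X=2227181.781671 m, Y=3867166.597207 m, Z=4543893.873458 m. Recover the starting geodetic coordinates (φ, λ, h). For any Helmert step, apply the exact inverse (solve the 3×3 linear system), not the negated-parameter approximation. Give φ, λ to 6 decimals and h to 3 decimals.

φ=45.710378°, λ=60.064410°, h=2050.382 m

start: X=2227181.7817, Y=3867166.5972, Z=4543893.8735 m
→ Helmert⁻¹: X=2227146.2634, Y=3867564.7597, Z=4544091.4972
→ geod (Bowring, a=6378206.400): φ=45.71037800°, λ=60.06441000°, h=2050.3820 m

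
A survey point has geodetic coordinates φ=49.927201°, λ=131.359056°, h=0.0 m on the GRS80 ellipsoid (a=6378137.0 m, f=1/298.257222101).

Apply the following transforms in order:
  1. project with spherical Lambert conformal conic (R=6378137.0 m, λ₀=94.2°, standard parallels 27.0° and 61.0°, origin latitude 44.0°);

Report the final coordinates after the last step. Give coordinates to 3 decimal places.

E=2467456.401 m, N=1205937.434 m

start: φ=49.927201°, λ=131.359056°, h=0.000 m
→ lcc (R=6378137.0, λ₀=94.2°): E=2467456.4013, N=1205937.4342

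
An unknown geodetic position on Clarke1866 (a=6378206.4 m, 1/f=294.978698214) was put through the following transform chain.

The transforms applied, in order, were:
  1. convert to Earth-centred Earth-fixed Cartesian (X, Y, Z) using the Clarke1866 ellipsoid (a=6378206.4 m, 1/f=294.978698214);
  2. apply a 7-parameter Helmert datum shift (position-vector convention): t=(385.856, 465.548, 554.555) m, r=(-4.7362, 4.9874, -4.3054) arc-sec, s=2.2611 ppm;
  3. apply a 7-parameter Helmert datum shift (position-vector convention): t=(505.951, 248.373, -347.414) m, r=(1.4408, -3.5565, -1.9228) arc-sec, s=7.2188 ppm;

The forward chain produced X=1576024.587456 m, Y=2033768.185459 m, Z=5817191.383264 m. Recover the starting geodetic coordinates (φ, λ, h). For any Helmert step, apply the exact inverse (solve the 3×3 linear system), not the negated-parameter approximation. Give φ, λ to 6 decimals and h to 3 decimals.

start: X=1576024.5875, Y=2033768.1855, Z=5817191.3833 m
→ Helmert⁻¹: X=1575588.6132, Y=2033560.4567, Z=5817455.4302
→ Helmert⁻¹: X=1575016.1086, Y=2032989.6194, Z=5816972.4869
→ geod (Bowring, a=6378206.400): φ=66.29309300°, λ=52.23401600°, h=-2.5330 m

φ=66.293093°, λ=52.234016°, h=-2.533 m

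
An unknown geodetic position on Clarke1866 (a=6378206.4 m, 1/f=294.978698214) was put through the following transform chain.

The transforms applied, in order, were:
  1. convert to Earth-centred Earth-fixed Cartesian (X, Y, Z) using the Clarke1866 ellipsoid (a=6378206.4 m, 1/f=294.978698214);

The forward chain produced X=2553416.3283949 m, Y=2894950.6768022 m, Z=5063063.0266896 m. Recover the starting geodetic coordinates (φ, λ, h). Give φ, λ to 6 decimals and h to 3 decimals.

start: X=2553416.3284, Y=2894950.6768, Z=5063063.0267 m
→ geod (Bowring, a=6378206.400): φ=52.86506000°, λ=48.58692900°, h=2225.7660 m

φ=52.865060°, λ=48.586929°, h=2225.766 m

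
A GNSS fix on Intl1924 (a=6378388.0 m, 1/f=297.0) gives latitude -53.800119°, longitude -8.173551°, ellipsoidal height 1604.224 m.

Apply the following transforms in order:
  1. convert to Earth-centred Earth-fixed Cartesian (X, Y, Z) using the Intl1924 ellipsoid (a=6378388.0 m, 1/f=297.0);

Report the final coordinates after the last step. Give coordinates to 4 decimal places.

X=3737961.6900 m, Y=-536887.2679 m, Z=-5125033.4299 m

start: φ=-53.800119°, λ=-8.173551°, h=1604.224 m
→ ECEF (a=6378388.000, f=1/297.0): X=3737961.6900, Y=-536887.2679, Z=-5125033.4299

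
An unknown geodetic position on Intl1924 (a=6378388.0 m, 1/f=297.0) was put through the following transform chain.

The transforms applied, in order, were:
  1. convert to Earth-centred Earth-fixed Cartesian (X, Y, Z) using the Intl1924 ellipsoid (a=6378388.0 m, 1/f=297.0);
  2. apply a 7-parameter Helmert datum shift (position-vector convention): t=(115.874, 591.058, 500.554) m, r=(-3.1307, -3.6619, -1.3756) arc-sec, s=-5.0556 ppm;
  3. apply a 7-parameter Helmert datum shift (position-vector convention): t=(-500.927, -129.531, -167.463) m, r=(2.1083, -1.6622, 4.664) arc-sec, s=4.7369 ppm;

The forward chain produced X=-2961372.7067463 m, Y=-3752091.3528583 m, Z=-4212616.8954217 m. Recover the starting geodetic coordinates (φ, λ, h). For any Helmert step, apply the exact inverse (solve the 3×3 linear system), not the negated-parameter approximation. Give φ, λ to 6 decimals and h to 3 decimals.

φ=-41.582573°, λ=-128.277634°, h=2689.352 m

start: X=-2961372.7067, Y=-3752091.3529, Z=-4212616.8954 m
→ Helmert⁻¹: X=-2960976.5375, Y=-3751920.1525, Z=-4212367.2677
→ Helmert⁻¹: X=-2961157.1491, Y=-3752485.9865, Z=-4212893.5053
→ geod (Bowring, a=6378388.000): φ=-41.58257300°, λ=-128.27763400°, h=2689.3520 m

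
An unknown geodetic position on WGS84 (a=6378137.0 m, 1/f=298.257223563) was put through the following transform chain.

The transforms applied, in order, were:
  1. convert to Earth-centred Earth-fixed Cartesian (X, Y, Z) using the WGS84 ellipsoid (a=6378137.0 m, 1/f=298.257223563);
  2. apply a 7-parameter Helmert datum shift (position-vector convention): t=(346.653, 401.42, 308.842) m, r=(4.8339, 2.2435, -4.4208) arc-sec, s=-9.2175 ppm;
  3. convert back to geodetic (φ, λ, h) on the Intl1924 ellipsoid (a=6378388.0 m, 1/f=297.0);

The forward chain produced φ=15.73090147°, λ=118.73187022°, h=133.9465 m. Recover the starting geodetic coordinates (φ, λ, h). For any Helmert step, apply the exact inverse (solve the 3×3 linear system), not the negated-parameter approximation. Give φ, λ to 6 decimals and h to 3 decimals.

φ=15.726753°, λ=118.737707°, h=174.617 m

start: φ=15.730901°, λ=118.731870°, h=133.947 m
→ ECEF (a=6378388.000, f=1/297.0): X=-2952113.6988, Y=5385032.7448, Z=1718141.4335
→ Helmert⁻¹: X=-2952621.6567, Y=5384657.9304, Z=1717690.1191
→ geod (Bowring, a=6378137.000): φ=15.72675300°, λ=118.73770700°, h=174.6170 m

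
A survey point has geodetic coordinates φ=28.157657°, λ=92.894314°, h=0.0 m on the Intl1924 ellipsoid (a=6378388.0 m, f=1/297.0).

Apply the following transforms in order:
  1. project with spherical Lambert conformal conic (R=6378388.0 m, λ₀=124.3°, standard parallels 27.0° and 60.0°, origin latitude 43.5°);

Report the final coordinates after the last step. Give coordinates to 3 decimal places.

start: φ=28.157657°, λ=92.894314°, h=0.000 m
→ lcc (R=6378388.0, λ₀=124.3°): E=-2991600.7095, N=-1079111.7329

E=-2991600.709 m, N=-1079111.733 m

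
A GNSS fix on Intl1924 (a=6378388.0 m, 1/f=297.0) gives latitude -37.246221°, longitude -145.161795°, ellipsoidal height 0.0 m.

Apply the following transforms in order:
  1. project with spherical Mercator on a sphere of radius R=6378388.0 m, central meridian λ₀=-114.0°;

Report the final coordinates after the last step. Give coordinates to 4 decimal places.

start: φ=-37.246221°, λ=-145.161795°, h=0.000 m
→ merc (R=6378388.0, λ₀=-114.0°): E=-3469051.6645, N=-4473658.6607

E=-3469051.6645 m, N=-4473658.6607 m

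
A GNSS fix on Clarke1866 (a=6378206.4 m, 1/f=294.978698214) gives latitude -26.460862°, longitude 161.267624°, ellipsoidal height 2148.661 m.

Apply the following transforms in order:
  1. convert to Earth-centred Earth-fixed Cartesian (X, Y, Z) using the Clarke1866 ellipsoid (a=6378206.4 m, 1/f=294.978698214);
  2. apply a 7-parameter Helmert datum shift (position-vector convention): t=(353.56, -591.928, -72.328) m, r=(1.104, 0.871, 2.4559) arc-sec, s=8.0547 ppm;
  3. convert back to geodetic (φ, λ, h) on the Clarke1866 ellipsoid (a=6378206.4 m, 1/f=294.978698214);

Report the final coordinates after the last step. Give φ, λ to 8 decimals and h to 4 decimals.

start: φ=-26.460862°, λ=161.267624°, h=2148.661 m
→ ECEF (a=6378206.400, f=1/294.978698214): X=-5413012.0643, Y=1835613.3074, Z=-2825661.2707
→ Helmert 7p (PV): X=-5412735.8926, Y=1834986.8380, Z=-2825723.6758
→ geod (Bowring, a=6378206.400): φ=-26.46322657°, λ=161.27268251°, h=1762.2374 m

φ=-26.46322657°, λ=161.27268251°, h=1762.2374 m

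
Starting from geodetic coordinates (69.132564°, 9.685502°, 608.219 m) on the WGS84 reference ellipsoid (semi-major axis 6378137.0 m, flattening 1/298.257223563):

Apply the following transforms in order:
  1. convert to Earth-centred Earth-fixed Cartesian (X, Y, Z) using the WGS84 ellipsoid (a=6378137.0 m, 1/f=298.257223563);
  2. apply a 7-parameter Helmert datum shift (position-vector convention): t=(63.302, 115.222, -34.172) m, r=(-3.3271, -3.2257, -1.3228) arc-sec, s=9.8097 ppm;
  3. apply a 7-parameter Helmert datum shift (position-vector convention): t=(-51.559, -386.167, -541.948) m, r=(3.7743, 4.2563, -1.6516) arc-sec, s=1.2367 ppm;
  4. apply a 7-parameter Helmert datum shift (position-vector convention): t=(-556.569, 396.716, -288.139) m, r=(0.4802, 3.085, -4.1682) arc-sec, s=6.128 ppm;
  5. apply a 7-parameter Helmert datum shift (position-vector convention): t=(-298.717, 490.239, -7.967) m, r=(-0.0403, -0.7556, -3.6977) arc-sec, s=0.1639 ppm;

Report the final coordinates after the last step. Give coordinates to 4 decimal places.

X=2245652.6726 m, Y=383868.0719 m, Z=5937020.4194 m

start: φ=69.132564°, λ=9.685502°, h=608.219 m
→ ECEF (a=6378137.000, f=1/298.257223563): X=2246340.4008, Y=383389.0049, Z=5937824.6397
→ Helmert 7p (PV): X=2246335.3371, Y=383589.3611, Z=5937877.6618
→ Helmert 7p (PV): X=2246412.1566, Y=383077.0283, Z=5937303.7227
→ Helmert 7p (PV): X=2245965.8967, Y=383416.8734, Z=5937019.2607
→ Helmert 7p (PV): X=2245652.6726, Y=383868.0719, Z=5937020.4194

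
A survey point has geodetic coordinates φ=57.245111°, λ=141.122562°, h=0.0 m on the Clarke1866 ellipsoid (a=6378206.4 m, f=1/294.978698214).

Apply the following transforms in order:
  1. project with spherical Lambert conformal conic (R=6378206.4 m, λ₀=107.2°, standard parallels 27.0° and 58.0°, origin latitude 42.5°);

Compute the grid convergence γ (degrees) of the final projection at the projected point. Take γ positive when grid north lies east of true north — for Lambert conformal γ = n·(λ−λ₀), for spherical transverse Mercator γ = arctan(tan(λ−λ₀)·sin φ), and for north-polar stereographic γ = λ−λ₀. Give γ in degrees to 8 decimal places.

start: φ=57.245111°, λ=141.122562°, h=0.000 m
→ into lcc (λ₀=107.2°): φ=57.24511100°, λ−λ₀=33.92256200°
convergence γ = 23.21047144°

23.21047144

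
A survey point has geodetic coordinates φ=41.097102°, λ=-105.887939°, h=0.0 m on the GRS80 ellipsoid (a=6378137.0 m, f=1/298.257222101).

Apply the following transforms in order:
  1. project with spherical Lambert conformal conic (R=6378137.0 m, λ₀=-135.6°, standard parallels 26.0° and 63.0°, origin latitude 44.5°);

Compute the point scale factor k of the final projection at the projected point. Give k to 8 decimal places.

start: φ=41.097102°, λ=-105.887939°, h=0.000 m
→ into lcc (λ₀=-135.6°): φ=41.09710200°, λ−λ₀=29.71206100°
scale k = 0.95049116

0.95049116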